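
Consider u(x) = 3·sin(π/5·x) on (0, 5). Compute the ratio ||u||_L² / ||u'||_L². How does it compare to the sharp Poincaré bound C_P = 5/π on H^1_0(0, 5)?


||u||_L² / ||u'||_L² = 5/π = C_P.

u(x) = 3·sin(π/5·x), so u'(x) = 3*π*cos(π*x/5)/5.
Writing u(x) = A·sin(kπx/L) with A = 3 and k = 1, use ∫_0^L sin²(kπx/L) dx = L/2 and ∫_0^L cos²(kπx/L) dx = L/2.
u² = 9·sin²(π/5·x) and (u')² = 9*π^2/25·cos²(π/5·x), and each of sin², cos² integrates to L/2 = 5/2 over (0, 5).
∫_0^5 u² dx = 45/2, so ||u||_L² = 3*sqrt(10)/2.
∫_0^5 (u')² dx = 9*π^2/10, so ||u'||_L² = 3*sqrt(10)*π/10.
Ratio ||u||_L² / ||u'||_L² = 5/π.
Sharp Poincaré constant on H^1_0(0, 5) is C_P = L/π = 5/π, achieved by sin(π/5·x).
This is the k = 1 eigenfunction (up to amplitude), so the ratio equals the sharp Poincaré constant exactly.


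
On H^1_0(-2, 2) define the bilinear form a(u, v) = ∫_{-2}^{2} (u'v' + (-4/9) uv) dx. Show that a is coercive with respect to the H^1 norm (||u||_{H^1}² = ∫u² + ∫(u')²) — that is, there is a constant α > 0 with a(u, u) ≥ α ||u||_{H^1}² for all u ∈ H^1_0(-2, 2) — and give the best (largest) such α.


α = (-64/9 + π^2)/(π^2 + 16)

Coercivity of a(·,·) on H^1_0(-2, 2) means a(u, u) ≥ α ||u||_{H^1}² for every u ∈ H^1_0.
The interval has length L = 4, and Poincaré/coercivity depend only on L. Here a(u, u) = ∫(u')² + (-4/9)·∫u².
Here c = -4/9 < 0 with |c| < (π/L)² = π^2/16, so coercivity still holds. The condition a(u,u) ≥ α||u||_{H^1}² reads (1−α)∫(u')² ≥ (α−c)∫u². Any admissible α is ≤ 1 (rapidly oscillating u have ∫u²/∫(u')² → 0), and α = 1 would force 0 ≥ (1−c)∫u², impossible since c < 1; so 1−α > 0. By the sharp Poincaré inequality on H^1_0 of an interval of length L, ∫(u')² ≥ (π/L)²∫u² with equality for the first sine mode sin(π(x−x₀)/L) (x₀ the left endpoint), so the inequality holds for all u iff (1−α)(π/L)² ≥ α − c, i.e. α ≤ ((π/L)² + c)/((π/L)² + 1) = (1 + c(L/π)²)/(1 + (L/π)²). (Direct route, valid since c ≤ 0: Poincaré gives c∫u² ≥ c(L/π)²∫(u')², so a(u,u) ≥ (1 + c(L/π)²)∫(u')², while ||u||_{H^1}² ≤ (1 + (L/π)²)∫(u')²; dividing yields the same α.) With (π/L)² = π^2/16 and c = -4/9, the largest admissible constant is α = ((π/L)² + c)/((π/L)² + 1).
Simplifying, α = (-64/9 + π^2)/(π^2 + 16).


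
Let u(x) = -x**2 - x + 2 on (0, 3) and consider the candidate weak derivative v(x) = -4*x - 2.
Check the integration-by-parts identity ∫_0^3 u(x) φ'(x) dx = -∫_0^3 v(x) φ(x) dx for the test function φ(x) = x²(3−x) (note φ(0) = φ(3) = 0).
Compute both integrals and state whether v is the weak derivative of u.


LHS = 621/20, RHS = 621/10. No, v is not the weak derivative of u.

u(x) = -x**2 - x + 2, classical derivative u'(x) = -2*x - 1.
φ(x) = x²(3−x), so φ'(x) = 3*x*(2 - x).
Note φ(0) = φ(3) = 0, so the boundary term u·φ vanishes.
LHS = ∫_0^3 u(x) φ'(x) dx = ∫_0^3 (3*x^4 - 3*x^3 - 12*x^2 + 12*x) dx. Term by term:
  ∫_0^3 3*x^4 dx = 729/5;  ∫_0^3 -3*x^3 dx = -243/4;  ∫_0^3 -12*x^2 dx = -108;
  ∫_0^3 12*x dx = 54.
Sum: 729/5 − 243/4 − 108 + 54 = 621/20.
So LHS = 621/20.
∫_0^3 v(x) φ(x) dx = ∫_0^3 (4*x^4 - 10*x^3 - 6*x^2) dx. Term by term:
  ∫_0^3 4*x^4 dx = 972/5;  ∫_0^3 -10*x^3 dx = -405/2;  ∫_0^3 -6*x^2 dx = -54.
Sum: 972/5 − 405/2 − 54 = -621/10.
So RHS = -∫_0^3 v(x) φ(x) dx = 621/10.
LHS − RHS = -621/20 ≠ 0, so the identity fails.
(For a valid weak derivative the identity must hold for EVERY test function, in particular this one. The failure shows v is NOT the weak derivative of u.)
Correct weak derivative would be u'(x) = -2*x - 1.


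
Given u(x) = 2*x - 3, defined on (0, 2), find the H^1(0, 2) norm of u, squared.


||u||_{H^1}^2 = 38/3

The H^1 norm (squared) on an interval (0, L) is
  ||u||_{H^1}^2 = ∫_0^L u(x)^2 dx + ∫_0^L u'(x)^2 dx.
Compute u'(x) = 2.
Then u(x)^2 = 4*x**2 - 12*x + 9 and u'(x)^2 = 4.
Integrate each monomial from 0 to 2 using ∫_0^2 c·x^n dx = c·2^(n+1)/(n+1):
  ∫_0^2 u(x)^2 dx = ∫_0^2 (4*x^2 - 12*x + 9) dx. Term by term:
    ∫_0^2 4*x^2 dx = 32/3;  ∫_0^2 -12*x dx = -24;  ∫_0^2 9 dx = 18.
  Sum: 32/3 − 24 + 18 = 14/3.
  ∫_0^2 u'(x)^2 dx = ∫_0^2 (4) dx. Term by term:
    ∫_0^2 4 dx = 8.
Adding: ||u||_{H^1}^2 = 14/3 + 8 = 38/3.


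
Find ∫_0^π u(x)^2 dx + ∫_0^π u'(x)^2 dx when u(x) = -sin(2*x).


||u||_{H^1(0,π)}^2 = 5*π/2

u'(x) = -2*cos(2*x).
Expand u² and (u')² and integrate term by term on (0, π), using: for integers n ≥ 1, ∫_0^π sin²(nx) dx = ∫_0^π cos²(nx) dx = π/2; for n ≠ n', ∫_0^π sin(nx)sin(n'x) dx = ∫_0^π cos(nx)cos(n'x) dx = 0; and by product-to-sum, ∫_0^π sin(nx)cos(n'x) dx = ½∫_0^π [sin((n+n')x) + sin((n−n')x)] dx, which is 0 when n+n' is even and 2n/(n²−n'²) when n+n' is odd (it need not vanish on (0, π)).
  u² squared terms: (-1)²·∫sin(2x)² dx = 1·π/2 = π/2.
  So ∫_0^π u² dx = π/2.
  (u')² squared terms: (-2)²·∫cos(2x)² dx = 4·π/2 = 2*π.
  So ∫_0^π (u')² dx = 2*π.
||u||_{H^1}^2 = (π/2) + (2*π) = 5*π/2.


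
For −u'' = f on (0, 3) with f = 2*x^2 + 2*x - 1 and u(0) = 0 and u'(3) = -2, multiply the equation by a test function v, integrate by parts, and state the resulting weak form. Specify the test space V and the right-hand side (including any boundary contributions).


V = {v ∈ H^1(0, 3) : v(0) = 0} (test functions vanish at x = 0 where u is specified); weak form: ∫_0^3 u'v' dx = ∫_0^3 (2*x^2 + 2*x - 1) v dx − 2·v(3) for all v ∈ V.

Multiply both sides by a test function v and integrate from 0 to 3:
  ∫_0^3 −u''(x) v(x) dx = ∫_0^3 f(x) v(x) dx.
Integrate the LHS by parts once:
  ∫_0^3 −u'' v dx = −[u'(x) v(x)]_0^3 + ∫_0^3 u'(x) v'(x) dx.
Thus ∫_0^3 u'(x) v'(x) dx = ∫_0^3 f(x) v(x) dx + [u'(x) v(x)]_0^3.
Choose V so that boundary terms are either known or forced to vanish.
Mixed BC: u(0) = 0 (Dirichlet) and u'(3) = -2 (Neumann). Define V = {v ∈ H^1(0, 3) : v(0) = 0}. Then [u' v]_0^3 = u'(3)·v(3) − u'(0)·0 = − 2·v(3).
Weak formulation: find u (satisfying any essential BC) such that ∫_0^3 u'(x) v'(x) dx = ∫_0^3 f v dx − 2·v(3) for all v ∈ V (Dirichlet at 0 absorbed into V; Neumann datum at x = 3 contributes the boundary term).
Substituting f(x) = 2*x^2 + 2*x - 1, the right-hand side is ∫_0^3 (2*x^2 + 2*x - 1) v dx − 2·v(3).


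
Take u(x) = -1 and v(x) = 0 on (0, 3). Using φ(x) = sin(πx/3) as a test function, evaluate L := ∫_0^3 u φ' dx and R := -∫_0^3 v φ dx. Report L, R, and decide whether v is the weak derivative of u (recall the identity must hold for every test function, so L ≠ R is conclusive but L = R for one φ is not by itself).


LHS = 0, RHS = 0. Yes, v = u' weakly.

u(x) = -1, classical derivative u'(x) = 0.
φ(x) = sin(πx/3), so φ'(x) = π*cos(π*x/3)/3.
Note φ(0) = φ(3) = 0, so the boundary term u·φ vanishes.
LHS = ∫_0^3 u(x) φ'(x) dx = ∫_0^3 (-π*cos(π*x/3)/3) dx. Term by term:
  ∫_0^3 -π*cos(π*x/3)/3 dx = 0.
So LHS = 0.
∫_0^3 v(x) φ(x) dx = ∫_0^3 (0) dx. Term by term:
  ∫_0^3 0 dx = 0.
So RHS = -∫_0^3 v(x) φ(x) dx = 0.
LHS = RHS, so the identity holds for this test φ.
Moreover u is smooth here and v(x) = u'(x) = 0 pointwise, so the identity holds for every test function. Hence v is the weak derivative of u.


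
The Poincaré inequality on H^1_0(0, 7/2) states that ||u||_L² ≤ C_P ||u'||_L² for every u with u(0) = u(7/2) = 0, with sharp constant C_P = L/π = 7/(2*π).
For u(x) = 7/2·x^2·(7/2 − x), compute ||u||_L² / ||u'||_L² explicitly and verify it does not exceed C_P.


||u||_L² / ||u'||_L² = sqrt(14)/4 < C_P = 7/(2*π).

u(x) = 7/2·x^2·(7/2 − x), so u'(x) = 7*x*(7 - 3*x)/2.
u(x) = 7/2·x^2·(7/2 − x) vanishes at x = 0 and x = 7/2, so u ∈ H^1_0(0, 7/2). Differentiate via the product rule and integrate the resulting polynomials term by term.
  ∫_0^7/2 u² dx = ∫_0^7/2 (49*x^6/4 - 343*x^5/4 + 2401*x^4/16) dx. Term by term:
    ∫_0^7/2 49*x^6/4 dx = 5764801/512;  ∫_0^7/2 -343*x^5/4 dx = -40353607/1536;  ∫_0^7/2 2401*x^4/16 dx = 40353607/2560.
  Sum: 5764801/512 − 40353607/1536 + 40353607/2560 = 5764801/7680.
  ∫_0^7/2 (u')² dx = ∫_0^7/2 (441*x^4/4 - 1029*x^3/2 + 2401*x^2/4) dx. Term by term:
    ∫_0^7/2 441*x^4/4 dx = 7411887/640;  ∫_0^7/2 -1029*x^3/2 dx = -2470629/128;  ∫_0^7/2 2401*x^2/4 dx = 823543/96.
  Sum: 7411887/640 − 2470629/128 + 823543/96 = 823543/960.
∫_0^7/2 u² dx = 5764801/7680, so ||u||_L² = 2401*sqrt(30)/480.
∫_0^7/2 (u')² dx = 823543/960, so ||u'||_L² = 343*sqrt(105)/120.
Ratio ||u||_L² / ||u'||_L² = sqrt(14)/4.
Sharp Poincaré constant on H^1_0(0, 7/2) is C_P = L/π = 7/(2*π), achieved by sin(2*π/7·x).
A polynomial bump cannot attain the sharp Poincaré constant (only the first sine eigenfunction does), so the ratio is strictly less than C_P, consistent with ||u||_L² ≤ C_P ||u'||_L².


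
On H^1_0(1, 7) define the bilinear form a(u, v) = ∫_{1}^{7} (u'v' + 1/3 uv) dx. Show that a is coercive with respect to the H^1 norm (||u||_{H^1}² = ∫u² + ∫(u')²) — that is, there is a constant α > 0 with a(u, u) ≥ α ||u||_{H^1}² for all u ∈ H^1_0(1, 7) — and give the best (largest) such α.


α = (π^2 + 12)/(π^2 + 36)

Coercivity of a(·,·) on H^1_0(1, 7) means a(u, u) ≥ α ||u||_{H^1}² for every u ∈ H^1_0.
The interval has length L = 6, and Poincaré/coercivity depend only on L. Here a(u, u) = ∫(u')² + (1/3)·∫u².
Here 0 < c = 1/3 < 1. The condition a(u,u) ≥ α||u||_{H^1}² reads (1−α)∫(u')² ≥ (α−c)∫u². Any admissible α is ≤ 1 (rapidly oscillating u have ∫u²/∫(u')² → 0), and α = 1 would force 0 ≥ (1−c)∫u², impossible since c < 1; so 1−α > 0. By the sharp Poincaré inequality on H^1_0 of an interval of length L, ∫(u')² ≥ (π/L)²∫u² with equality for the first sine mode sin(π(x−x₀)/L) (x₀ the left endpoint), so the inequality holds for all u iff (1−α)(π/L)² ≥ α − c, i.e. α ≤ ((π/L)² + c)/((π/L)² + 1) = (1 + c(L/π)²)/(1 + (L/π)²). With (π/L)² = π^2/36 and c = 1/3, the largest admissible constant is α = ((π/L)² + c)/((π/L)² + 1).
Simplifying, α = (π^2 + 12)/(π^2 + 36).


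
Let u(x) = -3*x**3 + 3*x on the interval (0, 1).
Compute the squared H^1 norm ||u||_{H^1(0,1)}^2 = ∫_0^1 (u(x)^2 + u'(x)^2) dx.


||u||_{H^1}^2 = 276/35

The H^1 norm (squared) on an interval (0, L) is
  ||u||_{H^1}^2 = ∫_0^L u(x)^2 dx + ∫_0^L u'(x)^2 dx.
Compute u'(x) = 3 - 9*x**2.
Then u(x)^2 = 9*x**6 - 18*x**4 + 9*x**2 and u'(x)^2 = 81*x**4 - 54*x**2 + 9.
Integrate each monomial from 0 to 1 using ∫_0^1 c·x^n dx = c·1^(n+1)/(n+1):
  ∫_0^1 u(x)^2 dx = ∫_0^1 (9*x^6 - 18*x^4 + 9*x^2) dx. Term by term:
    ∫_0^1 9*x^6 dx = 9/7;  ∫_0^1 -18*x^4 dx = -18/5;  ∫_0^1 9*x^2 dx = 3.
  Sum: 9/7 − 18/5 + 3 = 24/35.
  ∫_0^1 u'(x)^2 dx = ∫_0^1 (81*x^4 - 54*x^2 + 9) dx. Term by term:
    ∫_0^1 81*x^4 dx = 81/5;  ∫_0^1 -54*x^2 dx = -18;  ∫_0^1 9 dx = 9.
  Sum: 81/5 − 18 + 9 = 36/5.
Adding: ||u||_{H^1}^2 = 24/35 + 36/5 = 276/35.


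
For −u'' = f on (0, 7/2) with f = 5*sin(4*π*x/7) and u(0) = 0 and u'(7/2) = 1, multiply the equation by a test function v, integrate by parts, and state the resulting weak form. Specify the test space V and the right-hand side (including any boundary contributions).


V = {v ∈ H^1(0, 7/2) : v(0) = 0} (test functions vanish at x = 0 where u is specified); weak form: ∫_0^7/2 u'v' dx = ∫_0^7/2 (5*sin(4*π*x/7)) v dx + v(7/2) for all v ∈ V.

Multiply both sides by a test function v and integrate from 0 to 7/2:
  ∫_0^7/2 −u''(x) v(x) dx = ∫_0^7/2 f(x) v(x) dx.
Integrate the LHS by parts once:
  ∫_0^7/2 −u'' v dx = −[u'(x) v(x)]_0^7/2 + ∫_0^7/2 u'(x) v'(x) dx.
Thus ∫_0^7/2 u'(x) v'(x) dx = ∫_0^7/2 f(x) v(x) dx + [u'(x) v(x)]_0^7/2.
Choose V so that boundary terms are either known or forced to vanish.
Mixed BC: u(0) = 0 (Dirichlet) and u'(7/2) = 1 (Neumann). Define V = {v ∈ H^1(0, 7/2) : v(0) = 0}. Then [u' v]_0^7/2 = u'(7/2)·v(7/2) − u'(0)·0 = v(7/2).
Weak formulation: find u (satisfying any essential BC) such that ∫_0^7/2 u'(x) v'(x) dx = ∫_0^7/2 f v dx + v(7/2) for all v ∈ V (Dirichlet at 0 absorbed into V; Neumann datum at x = 7/2 contributes the boundary term).
Substituting f(x) = 5*sin(4*π*x/7), the right-hand side is ∫_0^7/2 (5*sin(4*π*x/7)) v dx + v(7/2).


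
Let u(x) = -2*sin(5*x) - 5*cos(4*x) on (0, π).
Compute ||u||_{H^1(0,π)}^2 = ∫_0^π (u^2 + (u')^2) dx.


||u||_{H^1(0,π)}^2 = 3400/9 + 529*π/2

u'(x) = 20*sin(4*x) - 10*cos(5*x).
Expand u² and (u')² and integrate term by term on (0, π), using: for integers n ≥ 1, ∫_0^π sin²(nx) dx = ∫_0^π cos²(nx) dx = π/2; for n ≠ n', ∫_0^π sin(nx)sin(n'x) dx = ∫_0^π cos(nx)cos(n'x) dx = 0; and by product-to-sum, ∫_0^π sin(nx)cos(n'x) dx = ½∫_0^π [sin((n+n')x) + sin((n−n')x)] dx, which is 0 when n+n' is even and 2n/(n²−n'²) when n+n' is odd (it need not vanish on (0, π)).
  u² squared terms: (-5)²·∫cos(4x)² dx = 25·π/2 = 25*π/2;  (-2)²·∫sin(5x)² dx = 4·π/2 = 2*π.
  u² cross terms: 2·(-5)·(-2)·∫cos(4x)·sin(5x) dx = 20·(10/9) = 200/9.
  So ∫_0^π u² dx = 25*π/2 + 2*π + 200/9 = 200/9 + 29*π/2.
  (u')² squared terms: (-10)²·∫cos(5x)² dx = 100·π/2 = 50*π;  (20)²·∫sin(4x)² dx = 400·π/2 = 200*π.
  (u')² cross terms: 2·(-10)·(20)·∫cos(5x)·sin(4x) dx = -400·(-8/9) = 3200/9.
  So ∫_0^π (u')² dx = 50*π + 200*π + 3200/9 = 3200/9 + 250*π.
||u||_{H^1}^2 = (200/9 + 29*π/2) + (3200/9 + 250*π) = 3400/9 + 529*π/2.


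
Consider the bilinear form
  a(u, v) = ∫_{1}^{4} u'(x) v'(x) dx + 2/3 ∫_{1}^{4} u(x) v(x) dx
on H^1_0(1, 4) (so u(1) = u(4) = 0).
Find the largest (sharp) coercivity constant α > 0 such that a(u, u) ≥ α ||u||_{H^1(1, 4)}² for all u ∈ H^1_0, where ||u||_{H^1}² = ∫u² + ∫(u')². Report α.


α = (6 + π^2)/(9 + π^2)

Coercivity of a(·,·) on H^1_0(1, 4) means a(u, u) ≥ α ||u||_{H^1}² for every u ∈ H^1_0.
The interval has length L = 3, and Poincaré/coercivity depend only on L. Here a(u, u) = ∫(u')² + (2/3)·∫u².
Here 0 < c = 2/3 < 1. The condition a(u,u) ≥ α||u||_{H^1}² reads (1−α)∫(u')² ≥ (α−c)∫u². Any admissible α is ≤ 1 (rapidly oscillating u have ∫u²/∫(u')² → 0), and α = 1 would force 0 ≥ (1−c)∫u², impossible since c < 1; so 1−α > 0. By the sharp Poincaré inequality on H^1_0 of an interval of length L, ∫(u')² ≥ (π/L)²∫u² with equality for the first sine mode sin(π(x−x₀)/L) (x₀ the left endpoint), so the inequality holds for all u iff (1−α)(π/L)² ≥ α − c, i.e. α ≤ ((π/L)² + c)/((π/L)² + 1) = (1 + c(L/π)²)/(1 + (L/π)²). With (π/L)² = π^2/9 and c = 2/3, the largest admissible constant is α = ((π/L)² + c)/((π/L)² + 1).
Simplifying, α = (6 + π^2)/(9 + π^2).


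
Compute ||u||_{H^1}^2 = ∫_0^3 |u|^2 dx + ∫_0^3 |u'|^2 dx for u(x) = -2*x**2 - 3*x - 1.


||u||_{H^1}^2 = 4317/5

The H^1 norm (squared) on an interval (0, L) is
  ||u||_{H^1}^2 = ∫_0^L u(x)^2 dx + ∫_0^L u'(x)^2 dx.
Compute u'(x) = -4*x - 3.
Then u(x)^2 = 4*x**4 + 12*x**3 + 13*x**2 + 6*x + 1 and u'(x)^2 = 16*x**2 + 24*x + 9.
Integrate each monomial from 0 to 3 using ∫_0^3 c·x^n dx = c·3^(n+1)/(n+1):
  ∫_0^3 u(x)^2 dx = ∫_0^3 (4*x^4 + 12*x^3 + 13*x^2 + 6*x + 1) dx. Term by term:
    ∫_0^3 4*x^4 dx = 972/5;  ∫_0^3 12*x^3 dx = 243;  ∫_0^3 13*x^2 dx = 117;
    ∫_0^3 6*x dx = 27;  ∫_0^3 1 dx = 3.
  Sum: 972/5 + 243 + 117 + 27 + 3 = 2922/5.
  ∫_0^3 u'(x)^2 dx = ∫_0^3 (16*x^2 + 24*x + 9) dx. Term by term:
    ∫_0^3 16*x^2 dx = 144;  ∫_0^3 24*x dx = 108;  ∫_0^3 9 dx = 27.
  Sum: 144 + 108 + 27 = 279.
Adding: ||u||_{H^1}^2 = 2922/5 + 279 = 4317/5.


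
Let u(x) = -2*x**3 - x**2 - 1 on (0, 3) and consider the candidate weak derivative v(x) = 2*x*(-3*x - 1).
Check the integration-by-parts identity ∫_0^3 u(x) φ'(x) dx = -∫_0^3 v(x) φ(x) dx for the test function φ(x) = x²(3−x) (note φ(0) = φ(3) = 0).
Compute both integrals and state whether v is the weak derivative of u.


LHS = 1701/10, RHS = 1701/10. Yes, v = u' weakly.

u(x) = -2*x**3 - x**2 - 1, classical derivative u'(x) = -6*x**2 - 2*x.
φ(x) = x²(3−x), so φ'(x) = 3*x*(2 - x).
Note φ(0) = φ(3) = 0, so the boundary term u·φ vanishes.
LHS = ∫_0^3 u(x) φ'(x) dx = ∫_0^3 (6*x^5 - 9*x^4 - 6*x^3 + 3*x^2 - 6*x) dx. Term by term:
  ∫_0^3 6*x^5 dx = 729;  ∫_0^3 -9*x^4 dx = -2187/5;  ∫_0^3 -6*x^3 dx = -243/2;
  ∫_0^3 3*x^2 dx = 27;  ∫_0^3 -6*x dx = -27.
Sum: 729 − 2187/5 − 243/2 + 27 − 27 = 1701/10.
So LHS = 1701/10.
∫_0^3 v(x) φ(x) dx = ∫_0^3 (6*x^5 - 16*x^4 - 6*x^3) dx. Term by term:
  ∫_0^3 6*x^5 dx = 729;  ∫_0^3 -16*x^4 dx = -3888/5;  ∫_0^3 -6*x^3 dx = -243/2.
Sum: 729 − 3888/5 − 243/2 = -1701/10.
So RHS = -∫_0^3 v(x) φ(x) dx = 1701/10.
LHS = RHS, so the identity holds for this test φ.
Moreover u is smooth here and v(x) = u'(x) = -6*x**2 - 2*x pointwise, so the identity holds for every test function. Hence v is the weak derivative of u.


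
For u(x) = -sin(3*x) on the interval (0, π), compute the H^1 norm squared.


||u||_{H^1(0,π)}^2 = 5*π

u'(x) = -3*cos(3*x).
Expand u² and (u')² and integrate term by term on (0, π), using: for integers n ≥ 1, ∫_0^π sin²(nx) dx = ∫_0^π cos²(nx) dx = π/2; for n ≠ n', ∫_0^π sin(nx)sin(n'x) dx = ∫_0^π cos(nx)cos(n'x) dx = 0; and by product-to-sum, ∫_0^π sin(nx)cos(n'x) dx = ½∫_0^π [sin((n+n')x) + sin((n−n')x)] dx, which is 0 when n+n' is even and 2n/(n²−n'²) when n+n' is odd (it need not vanish on (0, π)).
  u² squared terms: (-1)²·∫sin(3x)² dx = 1·π/2 = π/2.
  So ∫_0^π u² dx = π/2.
  (u')² squared terms: (-3)²·∫cos(3x)² dx = 9·π/2 = 9*π/2.
  So ∫_0^π (u')² dx = 9*π/2.
||u||_{H^1}^2 = (π/2) + (9*π/2) = 5*π.


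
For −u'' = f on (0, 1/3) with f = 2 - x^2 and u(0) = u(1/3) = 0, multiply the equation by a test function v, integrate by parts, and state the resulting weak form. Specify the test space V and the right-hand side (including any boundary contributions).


V = H^1_0(0, 1/3) (so v(0) = v(1/3) = 0); weak form: ∫_0^1/3 u'v' dx = ∫_0^1/3 (2 - x^2) v dx for all v ∈ V.

Multiply both sides by a test function v and integrate from 0 to 1/3:
  ∫_0^1/3 −u''(x) v(x) dx = ∫_0^1/3 f(x) v(x) dx.
Integrate the LHS by parts once:
  ∫_0^1/3 −u'' v dx = −[u'(x) v(x)]_0^1/3 + ∫_0^1/3 u'(x) v'(x) dx.
Thus ∫_0^1/3 u'(x) v'(x) dx = ∫_0^1/3 f(x) v(x) dx + [u'(x) v(x)]_0^1/3.
Choose V so that boundary terms are either known or forced to vanish.
u is Dirichlet: u(0) = u(1/3) = 0. Let V = H^1_0(0, 1/3); then v(0) = v(1/3) = 0, and [u' v]_0^1/3 = 0.
Weak formulation: find u (satisfying any essential BC) such that ∫_0^1/3 u'(x) v'(x) dx = ∫_0^1/3 f v dx for all v ∈ V.
Substituting f(x) = 2 - x^2, the right-hand side is ∫_0^1/3 (2 - x^2) v dx.


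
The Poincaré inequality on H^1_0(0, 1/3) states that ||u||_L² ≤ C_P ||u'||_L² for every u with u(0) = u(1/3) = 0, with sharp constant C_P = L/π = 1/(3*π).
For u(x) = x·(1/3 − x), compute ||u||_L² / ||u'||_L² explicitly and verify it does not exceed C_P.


||u||_L² / ||u'||_L² = sqrt(10)/30 < C_P = 1/(3*π).

u(x) = x·(1/3 − x), so u'(x) = 1/3 - 2*x.
u(x) = x·(1/3 − x) vanishes at x = 0 and x = 1/3, so u ∈ H^1_0(0, 1/3). Differentiate via the product rule and integrate the resulting polynomials term by term.
  ∫_0^1/3 u² dx = ∫_0^1/3 (x^4 - 2*x^3/3 + x^2/9) dx. Term by term:
    ∫_0^1/3 x^4 dx = 1/1215;  ∫_0^1/3 -2*x^3/3 dx = -1/486;  ∫_0^1/3 x^2/9 dx = 1/729.
  Sum: 1/1215 − 1/486 + 1/729 = 1/7290.
  ∫_0^1/3 (u')² dx = ∫_0^1/3 (4*x^2 - 4*x/3 + 1/9) dx. Term by term:
    ∫_0^1/3 4*x^2 dx = 4/81;  ∫_0^1/3 -4*x/3 dx = -2/27;  ∫_0^1/3 1/9 dx = 1/27.
  Sum: 4/81 − 2/27 + 1/27 = 1/81.
∫_0^1/3 u² dx = 1/7290, so ||u||_L² = sqrt(10)/270.
∫_0^1/3 (u')² dx = 1/81, so ||u'||_L² = 1/9.
Ratio ||u||_L² / ||u'||_L² = sqrt(10)/30.
Sharp Poincaré constant on H^1_0(0, 1/3) is C_P = L/π = 1/(3*π), achieved by sin(3*π·x).
A polynomial bump cannot attain the sharp Poincaré constant (only the first sine eigenfunction does), so the ratio is strictly less than C_P, consistent with ||u||_L² ≤ C_P ||u'||_L².


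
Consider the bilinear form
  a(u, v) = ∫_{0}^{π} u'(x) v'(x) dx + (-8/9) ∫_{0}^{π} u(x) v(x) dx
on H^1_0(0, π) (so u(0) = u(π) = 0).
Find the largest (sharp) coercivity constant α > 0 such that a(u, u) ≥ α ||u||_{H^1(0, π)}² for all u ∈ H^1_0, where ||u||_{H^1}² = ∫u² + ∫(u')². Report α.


α = 1/18

Coercivity of a(·,·) on H^1_0(0, π) means a(u, u) ≥ α ||u||_{H^1}² for every u ∈ H^1_0.
The interval has length L = π, and Poincaré/coercivity depend only on L. Here a(u, u) = ∫(u')² + (-8/9)·∫u².
Here c = -8/9 < 0 with |c| < (π/L)² = 1, so coercivity still holds. The condition a(u,u) ≥ α||u||_{H^1}² reads (1−α)∫(u')² ≥ (α−c)∫u². Any admissible α is ≤ 1 (rapidly oscillating u have ∫u²/∫(u')² → 0), and α = 1 would force 0 ≥ (1−c)∫u², impossible since c < 1; so 1−α > 0. By the sharp Poincaré inequality on H^1_0 of an interval of length L, ∫(u')² ≥ (π/L)²∫u² with equality for the first sine mode sin(π(x−x₀)/L) (x₀ the left endpoint), so the inequality holds for all u iff (1−α)(π/L)² ≥ α − c, i.e. α ≤ ((π/L)² + c)/((π/L)² + 1) = (1 + c(L/π)²)/(1 + (L/π)²). (Direct route, valid since c ≤ 0: Poincaré gives c∫u² ≥ c(L/π)²∫(u')², so a(u,u) ≥ (1 + c(L/π)²)∫(u')², while ||u||_{H^1}² ≤ (1 + (L/π)²)∫(u')²; dividing yields the same α.) With (π/L)² = 1 and c = -8/9, the largest admissible constant is α = ((π/L)² + c)/((π/L)² + 1).
Simplifying, α = 1/18.


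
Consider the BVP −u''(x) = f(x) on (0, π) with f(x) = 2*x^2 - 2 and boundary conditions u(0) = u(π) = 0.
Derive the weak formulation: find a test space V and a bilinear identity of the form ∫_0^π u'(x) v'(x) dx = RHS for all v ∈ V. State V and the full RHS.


V = H^1_0(0, π) (so v(0) = v(π) = 0); weak form: ∫_0^π u'v' dx = ∫_0^π (2*x^2 - 2) v dx for all v ∈ V.

Multiply both sides by a test function v and integrate from 0 to π:
  ∫_0^π −u''(x) v(x) dx = ∫_0^π f(x) v(x) dx.
Integrate the LHS by parts once:
  ∫_0^π −u'' v dx = −[u'(x) v(x)]_0^π + ∫_0^π u'(x) v'(x) dx.
Thus ∫_0^π u'(x) v'(x) dx = ∫_0^π f(x) v(x) dx + [u'(x) v(x)]_0^π.
Choose V so that boundary terms are either known or forced to vanish.
u is Dirichlet: u(0) = u(π) = 0. Let V = H^1_0(0, π); then v(0) = v(π) = 0, and [u' v]_0^π = 0.
Weak formulation: find u (satisfying any essential BC) such that ∫_0^π u'(x) v'(x) dx = ∫_0^π f v dx for all v ∈ V.
Substituting f(x) = 2*x^2 - 2, the right-hand side is ∫_0^π (2*x^2 - 2) v dx.


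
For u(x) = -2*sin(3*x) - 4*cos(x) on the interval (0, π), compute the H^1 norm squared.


||u||_{H^1(0,π)}^2 = 36*π

u'(x) = 4*sin(x) - 6*cos(3*x).
Expand u² and (u')² and integrate term by term on (0, π), using: for integers n ≥ 1, ∫_0^π sin²(nx) dx = ∫_0^π cos²(nx) dx = π/2; for n ≠ n', ∫_0^π sin(nx)sin(n'x) dx = ∫_0^π cos(nx)cos(n'x) dx = 0; and by product-to-sum, ∫_0^π sin(nx)cos(n'x) dx = ½∫_0^π [sin((n+n')x) + sin((n−n')x)] dx, which is 0 when n+n' is even and 2n/(n²−n'²) when n+n' is odd (it need not vanish on (0, π)).
  u² squared terms: (-4)²·∫cos(x)² dx = 16·π/2 = 8*π;  (-2)²·∫sin(3x)² dx = 4·π/2 = 2*π.
  u² cross terms: 2·(-4)·(-2)·∫cos(x)·sin(3x) dx = 16·(0) = 0.
  So ∫_0^π u² dx = 8*π + 2*π + 0 = 10*π.
  (u')² squared terms: (-6)²·∫cos(3x)² dx = 36·π/2 = 18*π;  (4)²·∫sin(x)² dx = 16·π/2 = 8*π.
  (u')² cross terms: 2·(-6)·(4)·∫cos(3x)·sin(x) dx = -48·(0) = 0.
  So ∫_0^π (u')² dx = 18*π + 8*π + 0 = 26*π.
||u||_{H^1}^2 = (10*π) + (26*π) = 36*π.


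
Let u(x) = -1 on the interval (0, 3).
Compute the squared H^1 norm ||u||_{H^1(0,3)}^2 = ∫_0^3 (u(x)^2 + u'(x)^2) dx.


||u||_{H^1}^2 = 3

The H^1 norm (squared) on an interval (0, L) is
  ||u||_{H^1}^2 = ∫_0^L u(x)^2 dx + ∫_0^L u'(x)^2 dx.
Compute u'(x) = 0.
Then u(x)^2 = 1 and u'(x)^2 = 0.
Integrate each monomial from 0 to 3 using ∫_0^3 c·x^n dx = c·3^(n+1)/(n+1):
  ∫_0^3 u(x)^2 dx = ∫_0^3 (1) dx. Term by term:
    ∫_0^3 1 dx = 3.
  ∫_0^3 u'(x)^2 dx = ∫_0^3 (0) dx. Term by term:
    ∫_0^3 0 dx = 0.
Adding: ||u||_{H^1}^2 = 3 + 0 = 3.


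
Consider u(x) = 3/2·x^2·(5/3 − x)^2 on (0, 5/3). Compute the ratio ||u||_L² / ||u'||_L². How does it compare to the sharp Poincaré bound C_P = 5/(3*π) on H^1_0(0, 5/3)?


||u||_L² / ||u'||_L² = 5*sqrt(3)/18 < C_P = 5/(3*π).

u(x) = 3/2·x^2·(5/3 − x)^2, so u'(x) = x*(3*x - 5)*(6*x - 5)/3.
u(x) = 3/2·x^2·(5/3 − x)^2 vanishes at x = 0 and x = 5/3, so u ∈ H^1_0(0, 5/3). Differentiate via the product rule and integrate the resulting polynomials term by term.
  ∫_0^5/3 u² dx = ∫_0^5/3 (9*x^8/4 - 15*x^7 + 75*x^6/2 - 125*x^5/3 + 625*x^4/36) dx. Term by term:
    ∫_0^5/3 9*x^8/4 dx = 1953125/78732;  ∫_0^5/3 -15*x^7 dx = -1953125/17496;  ∫_0^5/3 75*x^6/2 dx = 1953125/10206;
    ∫_0^5/3 -125*x^5/3 dx = -1953125/13122;  ∫_0^5/3 625*x^4/36 dx = 390625/8748.
  Sum: 1953125/78732 − 1953125/17496 + 1953125/10206 − 1953125/13122 + 390625/8748 = 390625/1102248.
  ∫_0^5/3 (u')² dx = ∫_0^5/3 (36*x^6 - 180*x^5 + 325*x^4 - 250*x^3 + 625*x^2/9) dx. Term by term:
    ∫_0^5/3 36*x^6 dx = 312500/1701;  ∫_0^5/3 -180*x^5 dx = -156250/243;  ∫_0^5/3 325*x^4 dx = 203125/243;
    ∫_0^5/3 -250*x^3 dx = -78125/162;  ∫_0^5/3 625*x^2/9 dx = 78125/729.
  Sum: 312500/1701 − 156250/243 + 203125/243 − 78125/162 + 78125/729 = 15625/10206.
∫_0^5/3 u² dx = 390625/1102248, so ||u||_L² = 625*sqrt(42)/6804.
∫_0^5/3 (u')² dx = 15625/10206, so ||u'||_L² = 125*sqrt(14)/378.
Ratio ||u||_L² / ||u'||_L² = 5*sqrt(3)/18.
Sharp Poincaré constant on H^1_0(0, 5/3) is C_P = L/π = 5/(3*π), achieved by sin(3*π/5·x).
A polynomial bump cannot attain the sharp Poincaré constant (only the first sine eigenfunction does), so the ratio is strictly less than C_P, consistent with ||u||_L² ≤ C_P ||u'||_L².


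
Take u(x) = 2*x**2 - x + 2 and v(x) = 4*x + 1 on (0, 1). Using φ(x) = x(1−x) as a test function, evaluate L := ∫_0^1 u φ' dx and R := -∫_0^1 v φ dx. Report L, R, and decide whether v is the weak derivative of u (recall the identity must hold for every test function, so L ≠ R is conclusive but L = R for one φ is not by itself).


LHS = -1/6, RHS = -1/2. No, v is not the weak derivative of u.

u(x) = 2*x**2 - x + 2, classical derivative u'(x) = 4*x - 1.
φ(x) = x(1−x), so φ'(x) = 1 - 2*x.
Note φ(0) = φ(1) = 0, so the boundary term u·φ vanishes.
LHS = ∫_0^1 u(x) φ'(x) dx = ∫_0^1 (-4*x^3 + 4*x^2 - 5*x + 2) dx. Term by term:
  ∫_0^1 -4*x^3 dx = -1;  ∫_0^1 4*x^2 dx = 4/3;  ∫_0^1 -5*x dx = -5/2;
  ∫_0^1 2 dx = 2.
Sum: -1 + 4/3 − 5/2 + 2 = -1/6.
So LHS = -1/6.
∫_0^1 v(x) φ(x) dx = ∫_0^1 (-4*x^3 + 3*x^2 + x) dx. Term by term:
  ∫_0^1 -4*x^3 dx = -1;  ∫_0^1 3*x^2 dx = 1;  ∫_0^1 x dx = 1/2.
Sum: -1 + 1 + 1/2 = 1/2.
So RHS = -∫_0^1 v(x) φ(x) dx = -1/2.
LHS − RHS = 1/3 ≠ 0, so the identity fails.
(For a valid weak derivative the identity must hold for EVERY test function, in particular this one. The failure shows v is NOT the weak derivative of u.)
Correct weak derivative would be u'(x) = 4*x - 1.


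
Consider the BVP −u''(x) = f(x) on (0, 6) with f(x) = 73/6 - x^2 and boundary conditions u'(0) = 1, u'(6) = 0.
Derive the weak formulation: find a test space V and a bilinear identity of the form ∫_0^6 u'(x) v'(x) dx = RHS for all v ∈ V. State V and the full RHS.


V = H^1(0, 6) (v unrestricted at boundary; u is determined up to an additive constant); weak form: ∫_0^6 u'v' dx = ∫_0^6 (73/6 - x^2) v dx − v(0) for all v ∈ V.

Multiply both sides by a test function v and integrate from 0 to 6:
  ∫_0^6 −u''(x) v(x) dx = ∫_0^6 f(x) v(x) dx.
Integrate the LHS by parts once:
  ∫_0^6 −u'' v dx = −[u'(x) v(x)]_0^6 + ∫_0^6 u'(x) v'(x) dx.
Thus ∫_0^6 u'(x) v'(x) dx = ∫_0^6 f(x) v(x) dx + [u'(x) v(x)]_0^6.
Choose V so that boundary terms are either known or forced to vanish.
u has inhomogeneous Neumann u'(0) = 1, u'(6) = 0. [u' v]_0^6 = (0)·v(6) − (1)·v(0) = − v(0). Take V = H^1(0, 6); boundary term becomes part of RHS.
Weak formulation: find u (satisfying any essential BC) such that ∫_0^6 u'(x) v'(x) dx = ∫_0^6 f v dx − v(0) for all v ∈ V (Neumann data are natural BCs: they enter the RHS as boundary terms).
Substituting f(x) = 73/6 - x^2, the right-hand side is ∫_0^6 (73/6 - x^2) v dx − v(0).
Compatibility check (pure Neumann): taking v ≡ 1 ∈ V gives 0 = ∫_0^6 f dx + (0) − (1), i.e. ∫_0^6 f dx must equal u'(0) − u'(6) = 1. Indeed ∫_0^6 (73/6 - x^2) dx = 1, so the data are compatible. The solution is then unique only up to an additive constant (fix it e.g. by requiring ∫_0^6 u dx = 0).


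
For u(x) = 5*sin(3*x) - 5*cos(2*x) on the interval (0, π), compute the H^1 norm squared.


||u||_{H^1(0,π)}^2 = -300 + 375*π/2

u'(x) = 10*sin(2*x) + 15*cos(3*x).
Expand u² and (u')² and integrate term by term on (0, π), using: for integers n ≥ 1, ∫_0^π sin²(nx) dx = ∫_0^π cos²(nx) dx = π/2; for n ≠ n', ∫_0^π sin(nx)sin(n'x) dx = ∫_0^π cos(nx)cos(n'x) dx = 0; and by product-to-sum, ∫_0^π sin(nx)cos(n'x) dx = ½∫_0^π [sin((n+n')x) + sin((n−n')x)] dx, which is 0 when n+n' is even and 2n/(n²−n'²) when n+n' is odd (it need not vanish on (0, π)).
  u² squared terms: (-5)²·∫cos(2x)² dx = 25·π/2 = 25*π/2;  (5)²·∫sin(3x)² dx = 25·π/2 = 25*π/2.
  u² cross terms: 2·(-5)·(5)·∫cos(2x)·sin(3x) dx = -50·(6/5) = -60.
  So ∫_0^π u² dx = 25*π/2 + 25*π/2 − 60 = -60 + 25*π.
  (u')² squared terms: (10)²·∫sin(2x)² dx = 100·π/2 = 50*π;  (15)²·∫cos(3x)² dx = 225·π/2 = 225*π/2.
  (u')² cross terms: 2·(10)·(15)·∫sin(2x)·cos(3x) dx = 300·(-4/5) = -240.
  So ∫_0^π (u')² dx = 50*π + 225*π/2 − 240 = -240 + 325*π/2.
||u||_{H^1}^2 = (-60 + 25*π) + (-240 + 325*π/2) = -300 + 375*π/2.


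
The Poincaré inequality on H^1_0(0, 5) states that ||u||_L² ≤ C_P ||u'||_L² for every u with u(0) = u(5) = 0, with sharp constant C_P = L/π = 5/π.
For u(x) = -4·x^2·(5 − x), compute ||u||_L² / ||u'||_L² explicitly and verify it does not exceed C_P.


||u||_L² / ||u'||_L² = 5*sqrt(14)/14 < C_P = 5/π.

u(x) = -4·x^2·(5 − x), so u'(x) = 4*x*(3*x - 10).
u(x) = -4·x^2·(5 − x) vanishes at x = 0 and x = 5, so u ∈ H^1_0(0, 5). Differentiate via the product rule and integrate the resulting polynomials term by term.
  ∫_0^5 u² dx = ∫_0^5 (16*x^6 - 160*x^5 + 400*x^4) dx. Term by term:
    ∫_0^5 16*x^6 dx = 1250000/7;  ∫_0^5 -160*x^5 dx = -1250000/3;  ∫_0^5 400*x^4 dx = 250000.
  Sum: 1250000/7 − 1250000/3 + 250000 = 250000/21.
  ∫_0^5 (u')² dx = ∫_0^5 (144*x^4 - 960*x^3 + 1600*x^2) dx. Term by term:
    ∫_0^5 144*x^4 dx = 90000;  ∫_0^5 -960*x^3 dx = -150000;  ∫_0^5 1600*x^2 dx = 200000/3.
  Sum: 90000 − 150000 + 200000/3 = 20000/3.
∫_0^5 u² dx = 250000/21, so ||u||_L² = 500*sqrt(21)/21.
∫_0^5 (u')² dx = 20000/3, so ||u'||_L² = 100*sqrt(6)/3.
Ratio ||u||_L² / ||u'||_L² = 5*sqrt(14)/14.
Sharp Poincaré constant on H^1_0(0, 5) is C_P = L/π = 5/π, achieved by sin(π/5·x).
A polynomial bump cannot attain the sharp Poincaré constant (only the first sine eigenfunction does), so the ratio is strictly less than C_P, consistent with ||u||_L² ≤ C_P ||u'||_L².


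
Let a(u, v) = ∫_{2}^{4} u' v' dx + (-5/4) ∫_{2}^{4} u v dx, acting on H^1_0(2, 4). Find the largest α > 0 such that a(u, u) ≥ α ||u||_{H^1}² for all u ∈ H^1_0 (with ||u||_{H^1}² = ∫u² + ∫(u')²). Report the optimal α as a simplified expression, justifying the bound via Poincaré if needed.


α = (-5 + π^2)/(4 + π^2)

Coercivity of a(·,·) on H^1_0(2, 4) means a(u, u) ≥ α ||u||_{H^1}² for every u ∈ H^1_0.
The interval has length L = 2, and Poincaré/coercivity depend only on L. Here a(u, u) = ∫(u')² + (-5/4)·∫u².
Here c = -5/4 < 0 with |c| < (π/L)² = π^2/4, so coercivity still holds. The condition a(u,u) ≥ α||u||_{H^1}² reads (1−α)∫(u')² ≥ (α−c)∫u². Any admissible α is ≤ 1 (rapidly oscillating u have ∫u²/∫(u')² → 0), and α = 1 would force 0 ≥ (1−c)∫u², impossible since c < 1; so 1−α > 0. By the sharp Poincaré inequality on H^1_0 of an interval of length L, ∫(u')² ≥ (π/L)²∫u² with equality for the first sine mode sin(π(x−x₀)/L) (x₀ the left endpoint), so the inequality holds for all u iff (1−α)(π/L)² ≥ α − c, i.e. α ≤ ((π/L)² + c)/((π/L)² + 1) = (1 + c(L/π)²)/(1 + (L/π)²). (Direct route, valid since c ≤ 0: Poincaré gives c∫u² ≥ c(L/π)²∫(u')², so a(u,u) ≥ (1 + c(L/π)²)∫(u')², while ||u||_{H^1}² ≤ (1 + (L/π)²)∫(u')²; dividing yields the same α.) With (π/L)² = π^2/4 and c = -5/4, the largest admissible constant is α = ((π/L)² + c)/((π/L)² + 1).
Simplifying, α = (-5 + π^2)/(4 + π^2).


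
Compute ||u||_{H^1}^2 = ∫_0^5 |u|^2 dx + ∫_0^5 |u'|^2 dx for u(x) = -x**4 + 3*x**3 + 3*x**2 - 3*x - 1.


||u||_{H^1}^2 = 10904975/252

The H^1 norm (squared) on an interval (0, L) is
  ||u||_{H^1}^2 = ∫_0^L u(x)^2 dx + ∫_0^L u'(x)^2 dx.
Compute u'(x) = -4*x**3 + 9*x**2 + 6*x - 3.
Then u(x)^2 = x**8 - 6*x**7 + 3*x**6 + 24*x**5 - 7*x**4 - 24*x**3 + 3*x**2 + 6*x + 1 and u'(x)^2 = 16*x**6 - 72*x**5 + 33*x**4 + 132*x**3 - 18*x**2 - 36*x + 9.
Integrate each monomial from 0 to 5 using ∫_0^5 c·x^n dx = c·5^(n+1)/(n+1):
  ∫_0^5 u(x)^2 dx = ∫_0^5 (x^8 - 6*x^7 + 3*x^6 + 24*x^5 - 7*x^4 - 24*x^3 + 3*x^2 + 6*x + 1) dx. Term by term:
    ∫_0^5 x^8 dx = 1953125/9;  ∫_0^5 -6*x^7 dx = -1171875/4;  ∫_0^5 3*x^6 dx = 234375/7;
    ∫_0^5 24*x^5 dx = 62500;  ∫_0^5 -7*x^4 dx = -4375;  ∫_0^5 -24*x^3 dx = -3750;
    ∫_0^5 3*x^2 dx = 125;  ∫_0^5 6*x dx = 75;  ∫_0^5 1 dx = 5.
  Sum: 1953125/9 − 1171875/4 + 234375/7 + 62500 − 4375 − 3750 + 125 + 75 + 5 = 3051035/252.
  ∫_0^5 u'(x)^2 dx = ∫_0^5 (16*x^6 - 72*x^5 + 33*x^4 + 132*x^3 - 18*x^2 - 36*x + 9) dx. Term by term:
    ∫_0^5 16*x^6 dx = 1250000/7;  ∫_0^5 -72*x^5 dx = -187500;  ∫_0^5 33*x^4 dx = 20625;
    ∫_0^5 132*x^3 dx = 20625;  ∫_0^5 -18*x^2 dx = -750;  ∫_0^5 -36*x dx = -450;
    ∫_0^5 9 dx = 45.
  Sum: 1250000/7 − 187500 + 20625 + 20625 − 750 − 450 + 45 = 218165/7.
Adding: ||u||_{H^1}^2 = 3051035/252 + 218165/7 = 10904975/252.


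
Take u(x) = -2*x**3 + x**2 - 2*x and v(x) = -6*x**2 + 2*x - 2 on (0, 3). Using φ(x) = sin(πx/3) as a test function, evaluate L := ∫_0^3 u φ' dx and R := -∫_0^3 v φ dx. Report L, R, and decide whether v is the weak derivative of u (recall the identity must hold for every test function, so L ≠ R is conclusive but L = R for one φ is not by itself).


LHS = -648/π^3 + 156/π, RHS = -648/π^3 + 156/π. Yes, v = u' weakly.

u(x) = -2*x**3 + x**2 - 2*x, classical derivative u'(x) = -6*x**2 + 2*x - 2.
φ(x) = sin(πx/3), so φ'(x) = π*cos(π*x/3)/3.
Note φ(0) = φ(3) = 0, so the boundary term u·φ vanishes.
LHS = ∫_0^3 u(x) φ'(x) dx = ∫_0^3 (-2*π*x^3*cos(π*x/3)/3 + π*x^2*cos(π*x/3)/3 - 2*π*x*cos(π*x/3)/3) dx. Term by term:
  ∫_0^3 -2*π*x*cos(π*x/3)/3 dx = 12/π;  ∫_0^3 -2*π*x^3*cos(π*x/3)/3 dx = -648/π^3 + 162/π;  ∫_0^3 π*x^2*cos(π*x/3)/3 dx = -18/π.
Sum: 12/π + -648/π^3 + 162/π − 18/π = -648/π^3 + 156/π.
So LHS = -648/π^3 + 156/π.
∫_0^3 v(x) φ(x) dx = ∫_0^3 (-6*x^2*sin(π*x/3) + 2*x*sin(π*x/3) - 2*sin(π*x/3)) dx. Term by term:
  ∫_0^3 -2*sin(π*x/3) dx = -12/π;  ∫_0^3 -6*x^2*sin(π*x/3) dx = -162/π + 648/π^3;  ∫_0^3 2*x*sin(π*x/3) dx = 18/π.
Sum: -12/π + -162/π + 648/π^3 + 18/π = -156/π + 648/π^3.
So RHS = -∫_0^3 v(x) φ(x) dx = -648/π^3 + 156/π.
LHS = RHS, so the identity holds for this test φ.
Moreover u is smooth here and v(x) = u'(x) = -6*x**2 + 2*x - 2 pointwise, so the identity holds for every test function. Hence v is the weak derivative of u.


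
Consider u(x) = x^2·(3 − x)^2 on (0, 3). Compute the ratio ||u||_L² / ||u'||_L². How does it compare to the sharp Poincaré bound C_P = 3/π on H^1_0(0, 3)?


||u||_L² / ||u'||_L² = sqrt(3)/2 < C_P = 3/π.

u(x) = x^2·(3 − x)^2, so u'(x) = 2*x*(x - 3)*(2*x - 3).
u(x) = x^2·(3 − x)^2 vanishes at x = 0 and x = 3, so u ∈ H^1_0(0, 3). Differentiate via the product rule and integrate the resulting polynomials term by term.
  ∫_0^3 u² dx = ∫_0^3 (x^8 - 12*x^7 + 54*x^6 - 108*x^5 + 81*x^4) dx. Term by term:
    ∫_0^3 x^8 dx = 2187;  ∫_0^3 -12*x^7 dx = -19683/2;  ∫_0^3 54*x^6 dx = 118098/7;
    ∫_0^3 -108*x^5 dx = -13122;  ∫_0^3 81*x^4 dx = 19683/5.
  Sum: 2187 − 19683/2 + 118098/7 − 13122 + 19683/5 = 2187/70.
  ∫_0^3 (u')² dx = ∫_0^3 (16*x^6 - 144*x^5 + 468*x^4 - 648*x^3 + 324*x^2) dx. Term by term:
    ∫_0^3 16*x^6 dx = 34992/7;  ∫_0^3 -144*x^5 dx = -17496;  ∫_0^3 468*x^4 dx = 113724/5;
    ∫_0^3 -648*x^3 dx = -13122;  ∫_0^3 324*x^2 dx = 2916.
  Sum: 34992/7 − 17496 + 113724/5 − 13122 + 2916 = 1458/35.
∫_0^3 u² dx = 2187/70, so ||u||_L² = 27*sqrt(210)/70.
∫_0^3 (u')² dx = 1458/35, so ||u'||_L² = 27*sqrt(70)/35.
Ratio ||u||_L² / ||u'||_L² = sqrt(3)/2.
Sharp Poincaré constant on H^1_0(0, 3) is C_P = L/π = 3/π, achieved by sin(π/3·x).
A polynomial bump cannot attain the sharp Poincaré constant (only the first sine eigenfunction does), so the ratio is strictly less than C_P, consistent with ||u||_L² ≤ C_P ||u'||_L².


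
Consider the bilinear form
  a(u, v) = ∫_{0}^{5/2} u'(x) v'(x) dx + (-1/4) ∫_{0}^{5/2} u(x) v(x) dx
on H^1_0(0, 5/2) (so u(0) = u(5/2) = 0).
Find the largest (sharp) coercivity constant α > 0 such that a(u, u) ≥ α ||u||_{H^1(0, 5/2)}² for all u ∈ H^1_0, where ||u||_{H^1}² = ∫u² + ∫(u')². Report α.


α = (-25 + 16*π^2)/(4*(25 + 4*π^2))

Coercivity of a(·,·) on H^1_0(0, 5/2) means a(u, u) ≥ α ||u||_{H^1}² for every u ∈ H^1_0.
The interval has length L = 5/2, and Poincaré/coercivity depend only on L. Here a(u, u) = ∫(u')² + (-1/4)·∫u².
Here c = -1/4 < 0 with |c| < (π/L)² = 4*π^2/25, so coercivity still holds. The condition a(u,u) ≥ α||u||_{H^1}² reads (1−α)∫(u')² ≥ (α−c)∫u². Any admissible α is ≤ 1 (rapidly oscillating u have ∫u²/∫(u')² → 0), and α = 1 would force 0 ≥ (1−c)∫u², impossible since c < 1; so 1−α > 0. By the sharp Poincaré inequality on H^1_0 of an interval of length L, ∫(u')² ≥ (π/L)²∫u² with equality for the first sine mode sin(π(x−x₀)/L) (x₀ the left endpoint), so the inequality holds for all u iff (1−α)(π/L)² ≥ α − c, i.e. α ≤ ((π/L)² + c)/((π/L)² + 1) = (1 + c(L/π)²)/(1 + (L/π)²). (Direct route, valid since c ≤ 0: Poincaré gives c∫u² ≥ c(L/π)²∫(u')², so a(u,u) ≥ (1 + c(L/π)²)∫(u')², while ||u||_{H^1}² ≤ (1 + (L/π)²)∫(u')²; dividing yields the same α.) With (π/L)² = 4*π^2/25 and c = -1/4, the largest admissible constant is α = ((π/L)² + c)/((π/L)² + 1).
Simplifying, α = (-25 + 16*π^2)/(4*(25 + 4*π^2)).


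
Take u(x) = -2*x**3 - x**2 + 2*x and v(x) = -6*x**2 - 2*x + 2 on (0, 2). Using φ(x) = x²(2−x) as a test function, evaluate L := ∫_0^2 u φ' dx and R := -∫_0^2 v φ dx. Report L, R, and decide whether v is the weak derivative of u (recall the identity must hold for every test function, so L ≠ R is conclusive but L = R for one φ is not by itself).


LHS = 40/3, RHS = 40/3. Yes, v = u' weakly.

u(x) = -2*x**3 - x**2 + 2*x, classical derivative u'(x) = -6*x**2 - 2*x + 2.
φ(x) = x²(2−x), so φ'(x) = x*(4 - 3*x).
Note φ(0) = φ(2) = 0, so the boundary term u·φ vanishes.
LHS = ∫_0^2 u(x) φ'(x) dx = ∫_0^2 (6*x^5 - 5*x^4 - 10*x^3 + 8*x^2) dx. Term by term:
  ∫_0^2 6*x^5 dx = 64;  ∫_0^2 -5*x^4 dx = -32;  ∫_0^2 -10*x^3 dx = -40;
  ∫_0^2 8*x^2 dx = 64/3.
Sum: 64 − 32 − 40 + 64/3 = 40/3.
So LHS = 40/3.
∫_0^2 v(x) φ(x) dx = ∫_0^2 (6*x^5 - 10*x^4 - 6*x^3 + 4*x^2) dx. Term by term:
  ∫_0^2 6*x^5 dx = 64;  ∫_0^2 -10*x^4 dx = -64;  ∫_0^2 -6*x^3 dx = -24;
  ∫_0^2 4*x^2 dx = 32/3.
Sum: 64 − 64 − 24 + 32/3 = -40/3.
So RHS = -∫_0^2 v(x) φ(x) dx = 40/3.
LHS = RHS, so the identity holds for this test φ.
Moreover u is smooth here and v(x) = u'(x) = -6*x**2 - 2*x + 2 pointwise, so the identity holds for every test function. Hence v is the weak derivative of u.
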